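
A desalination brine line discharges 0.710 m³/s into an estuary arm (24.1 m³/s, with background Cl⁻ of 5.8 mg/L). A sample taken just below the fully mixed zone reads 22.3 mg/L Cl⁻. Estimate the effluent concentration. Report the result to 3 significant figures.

582 mg/L

Mass balance: 24.10·5.800 + 0.7100·Cₑ = 24.81·22.30
→ Cₑ = (24.81·22.30 − 24.10·5.800) / 0.7100 = 582.4 mg/L.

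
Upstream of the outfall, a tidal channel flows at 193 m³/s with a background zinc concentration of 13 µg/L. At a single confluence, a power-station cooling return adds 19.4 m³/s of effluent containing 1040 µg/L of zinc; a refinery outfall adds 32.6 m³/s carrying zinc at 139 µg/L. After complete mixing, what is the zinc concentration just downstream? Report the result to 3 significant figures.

111 µg/L

Mixed concentration C = ΣQC/ΣQ = (193.0·13.00 + 19.40·1040 + 32.60·139.0) / 245.0 = 27220/245.0 = 111.1 µg/L.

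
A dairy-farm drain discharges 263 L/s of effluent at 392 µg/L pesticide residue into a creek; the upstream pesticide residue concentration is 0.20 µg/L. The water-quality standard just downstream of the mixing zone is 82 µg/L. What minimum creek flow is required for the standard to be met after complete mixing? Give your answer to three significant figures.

997 L/s

Set C_mix = 82: (Q·0.2000 + 263.0·392.0) / (Q + 263.0) = 82
→ Q = 263.0·(392.0 − 82)/(82 − 0.2000) = 996.7 L/s.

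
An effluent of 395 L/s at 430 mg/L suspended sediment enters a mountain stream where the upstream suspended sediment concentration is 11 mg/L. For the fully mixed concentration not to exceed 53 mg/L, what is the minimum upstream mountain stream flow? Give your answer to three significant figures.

Set C_mix = 53: (Q·11.00 + 395.0·430.0) / (Q + 395.0) = 53
→ Q = 395.0·(430.0 − 53)/(53 − 11.00) = 3546 L/s.

3550 L/s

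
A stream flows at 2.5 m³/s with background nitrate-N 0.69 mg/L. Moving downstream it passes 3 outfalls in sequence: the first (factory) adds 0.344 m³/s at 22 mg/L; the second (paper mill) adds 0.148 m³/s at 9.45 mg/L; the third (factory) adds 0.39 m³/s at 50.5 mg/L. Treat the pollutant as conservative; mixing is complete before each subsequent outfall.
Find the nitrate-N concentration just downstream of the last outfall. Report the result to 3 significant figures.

Below outfall 1: Q → 2.844 m³/s, C = (2.500·0.6900 + 0.3440·22.00)/2.844 = 3.268 mg/L.
Below outfall 2: Q → 2.992 m³/s, C = (2.844·3.268 + 0.1480·9.450)/2.992 = 3.573 mg/L.
Below outfall 3: Q → 3.382 m³/s, C = (2.992·3.573 + 0.3900·50.50)/3.382 = 8.985 mg/L.

8.98 mg/L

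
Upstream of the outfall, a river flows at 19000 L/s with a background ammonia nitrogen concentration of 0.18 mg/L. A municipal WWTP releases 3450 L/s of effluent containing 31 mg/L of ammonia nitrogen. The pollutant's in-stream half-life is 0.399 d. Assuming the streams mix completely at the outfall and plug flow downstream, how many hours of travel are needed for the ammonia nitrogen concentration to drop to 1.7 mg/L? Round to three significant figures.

Flow-weighted average: C = (19000·0.1800 + 3450·31.00) / 22450 = 110400/22450 = 4.916 mg/L.
Half-life 0.399 d → k = ln 2 / 0.399 = 1.737 d⁻¹.
4.916·exp(−k·t) = 1.7 → t = ln(4.916/1.7)/k = 52810 s = 14.67 h.

14.7 h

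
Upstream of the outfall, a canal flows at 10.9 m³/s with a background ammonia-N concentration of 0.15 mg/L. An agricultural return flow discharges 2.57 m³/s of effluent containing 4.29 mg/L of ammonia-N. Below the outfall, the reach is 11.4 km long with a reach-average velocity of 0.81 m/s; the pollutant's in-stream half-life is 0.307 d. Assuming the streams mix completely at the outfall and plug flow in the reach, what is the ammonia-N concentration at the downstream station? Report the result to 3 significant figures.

0.651 mg/L

Conservation of mass: C = (10.90·0.1500 + 2.570·4.290) / 13.47 = 12.66/13.47 = 0.9399 mg/L.
Travel time t = 11.4·1000 / 0.81 = 14070 s = 3.909 h.
Half-life 0.307 d → k = ln 2 / 0.307 = 2.258 d⁻¹.
After decay, C = 0.9399 × e^(−kt) = 0.9399 × 0.6923 = 0.6507 mg/L.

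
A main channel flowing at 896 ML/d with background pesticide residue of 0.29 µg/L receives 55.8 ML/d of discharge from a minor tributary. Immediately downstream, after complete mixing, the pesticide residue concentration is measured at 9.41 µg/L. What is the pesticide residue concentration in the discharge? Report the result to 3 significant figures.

156 µg/L

Mass balance: 896.0·0.2900 + 55.80·Cₑ = 951.8·9.410
→ Cₑ = (951.8·9.410 − 896.0·0.2900) / 55.80 = 155.9 µg/L.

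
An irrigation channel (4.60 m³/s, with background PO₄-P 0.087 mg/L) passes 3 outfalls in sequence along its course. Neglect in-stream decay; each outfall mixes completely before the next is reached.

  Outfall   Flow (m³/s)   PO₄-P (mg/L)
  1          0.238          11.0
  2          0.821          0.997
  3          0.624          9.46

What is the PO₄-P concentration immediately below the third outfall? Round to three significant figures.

Below outfall 1: Q → 4.838 m³/s, C = (4.600·0.08700 + 0.2380·11.00)/4.838 = 0.6239 mg/L.
Below outfall 2: Q → 5.659 m³/s, C = (4.838·0.6239 + 0.8210·0.9970)/5.659 = 0.6780 mg/L.
Below outfall 3: Q → 6.283 m³/s, C = (5.659·0.6780 + 0.6240·9.460)/6.283 = 1.550 mg/L.

1.55 mg/L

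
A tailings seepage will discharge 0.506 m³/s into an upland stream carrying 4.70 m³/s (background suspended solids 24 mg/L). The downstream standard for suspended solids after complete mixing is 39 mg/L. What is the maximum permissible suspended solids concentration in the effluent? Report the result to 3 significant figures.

178 mg/L

At the limit, (Qr·Cr + Qe·Cₑ)/(Qr + Qe) = 39:
Cₑ = (5.206·39 − 4.700·24.00) / 0.5060 = 178.3 mg/L.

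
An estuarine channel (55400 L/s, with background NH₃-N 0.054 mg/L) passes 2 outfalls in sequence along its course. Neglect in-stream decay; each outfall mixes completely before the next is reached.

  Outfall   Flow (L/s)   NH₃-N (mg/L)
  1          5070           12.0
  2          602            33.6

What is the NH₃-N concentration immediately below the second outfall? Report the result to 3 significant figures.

1.38 mg/L

Below outfall 1: Q → 60470 L/s, C = (55400·0.05400 + 5070·12.00)/60470 = 1.056 mg/L.
Below outfall 2: Q → 61070 L/s, C = (60470·1.056 + 602.0·33.60)/61070 = 1.376 mg/L.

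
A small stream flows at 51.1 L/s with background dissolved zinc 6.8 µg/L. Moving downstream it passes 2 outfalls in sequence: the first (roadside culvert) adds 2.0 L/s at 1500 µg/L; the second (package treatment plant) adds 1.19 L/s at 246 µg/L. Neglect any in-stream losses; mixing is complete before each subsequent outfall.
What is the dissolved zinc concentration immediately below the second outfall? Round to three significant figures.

67.1 µg/L

After outfall 1: Q = 51.10 + 2.000 = 53.10 L/s; C = (51.10·6.800 + 2.000·1500)/53.10 = 63.04 µg/L.
After outfall 2: Q = 53.10 + 1.190 = 54.29 L/s; C = (53.10·63.04 + 1.190·246.0)/54.29 = 67.05 µg/L.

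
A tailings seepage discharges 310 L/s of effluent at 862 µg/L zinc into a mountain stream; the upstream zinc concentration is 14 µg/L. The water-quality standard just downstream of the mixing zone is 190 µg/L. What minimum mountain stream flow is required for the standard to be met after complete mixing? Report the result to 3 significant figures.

1180 L/s

Set C_mix = 190: (Q·14.00 + 310.0·862.0) / (Q + 310.0) = 190
→ Q = 310.0·(862.0 − 190)/(190 − 14.00) = 1184 L/s.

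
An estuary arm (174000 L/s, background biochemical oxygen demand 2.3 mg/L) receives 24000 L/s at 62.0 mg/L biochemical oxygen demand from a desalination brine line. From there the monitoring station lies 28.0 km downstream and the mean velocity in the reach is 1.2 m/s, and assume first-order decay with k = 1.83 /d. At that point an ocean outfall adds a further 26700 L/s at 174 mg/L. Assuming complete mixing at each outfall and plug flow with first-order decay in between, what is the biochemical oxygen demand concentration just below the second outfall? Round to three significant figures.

Mass balance: C = (174000·2.300 + 24000·62.00) / 198000 = 1888000/198000 = 9.536 mg/L; combined flow 198000 L/s.
Travel time t = 28.0·1000 / 1.2 = 23330 s = 6.481 h.
Applying C = C₀e^(−kt): 9.536 × 0.6101 = 5.818 mg/L.
At the second outfall, C = (198000·5.818 + 26700·174.0) / (198000 + 26700) = 25.80 mg/L.

25.8 mg/L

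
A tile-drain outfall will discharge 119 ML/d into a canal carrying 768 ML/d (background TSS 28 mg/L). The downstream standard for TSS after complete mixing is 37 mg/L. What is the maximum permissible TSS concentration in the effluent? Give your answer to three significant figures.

95.1 mg/L

At the limit, (Qr·Cr + Qe·Cₑ)/(Qr + Qe) = 37:
Cₑ = (887.0·37 − 768.0·28.00) / 119.0 = 95.08 mg/L.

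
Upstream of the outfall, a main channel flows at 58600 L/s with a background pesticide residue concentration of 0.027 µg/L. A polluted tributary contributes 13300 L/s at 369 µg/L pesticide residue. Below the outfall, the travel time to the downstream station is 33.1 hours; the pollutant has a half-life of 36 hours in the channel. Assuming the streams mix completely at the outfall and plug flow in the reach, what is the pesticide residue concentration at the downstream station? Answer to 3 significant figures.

Mixed concentration C = ΣQC/ΣQ = (58600·0.02700 + 13300·369.0) / 71900 = 4909000/71900 = 68.28 µg/L.
Half-life 36 h → k = ln 2 / 36 = 0.01925 h⁻¹ = 0.4621 d⁻¹.
Decay over the reach: 68.28·exp(−kt) = 68.28·0.5287 = 36.10 µg/L.

36.1 µg/L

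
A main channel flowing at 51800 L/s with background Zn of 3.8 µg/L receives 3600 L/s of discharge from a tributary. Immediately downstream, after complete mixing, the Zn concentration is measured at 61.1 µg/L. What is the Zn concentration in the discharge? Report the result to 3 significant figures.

Mass balance: 51800·3.800 + 3600·Cₑ = 55400·61.10
→ Cₑ = (55400·61.10 − 51800·3.800) / 3600 = 885.6 µg/L.

886 µg/L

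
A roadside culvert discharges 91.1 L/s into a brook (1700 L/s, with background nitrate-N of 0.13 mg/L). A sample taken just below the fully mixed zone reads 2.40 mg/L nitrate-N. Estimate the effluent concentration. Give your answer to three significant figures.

44.8 mg/L

Mass balance: 1700·0.1300 + 91.10·Cₑ = 1791·2.400
→ Cₑ = (1791·2.400 − 1700·0.1300) / 91.10 = 44.76 mg/L.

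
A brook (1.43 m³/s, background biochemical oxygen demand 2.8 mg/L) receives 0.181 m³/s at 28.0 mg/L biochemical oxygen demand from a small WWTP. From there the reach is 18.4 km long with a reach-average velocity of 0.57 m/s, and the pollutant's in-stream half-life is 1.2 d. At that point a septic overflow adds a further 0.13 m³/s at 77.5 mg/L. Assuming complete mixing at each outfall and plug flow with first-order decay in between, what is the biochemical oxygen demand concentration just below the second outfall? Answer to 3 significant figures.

Mixed concentration C = ΣQC/ΣQ = (1.430·2.800 + 0.1810·28.00) / 1.611 = 9.072/1.611 = 5.631 mg/L; combined flow 1.611 m³/s.
Travel time t = 18.4·1000 / 0.57 = 32280 s = 8.967 h.
Half-life 1.2 d → k = ln 2 / 1.2 = 0.5776 d⁻¹.
Decay over the reach: 5.631·exp(−kt) = 5.631·0.8059 = 4.538 mg/L.
At the second outfall, C = (1.611·4.538 + 0.1300·77.50) / (1.611 + 0.1300) = 9.986 mg/L.

9.99 mg/L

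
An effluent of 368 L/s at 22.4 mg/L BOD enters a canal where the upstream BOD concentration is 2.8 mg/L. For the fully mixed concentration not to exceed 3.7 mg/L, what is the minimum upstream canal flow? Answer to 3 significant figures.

7650 L/s

Set C_mix = 3.7: (Q·2.800 + 368.0·22.40) / (Q + 368.0) = 3.7
→ Q = 368.0·(22.40 − 3.7)/(3.7 − 2.800) = 7646 L/s.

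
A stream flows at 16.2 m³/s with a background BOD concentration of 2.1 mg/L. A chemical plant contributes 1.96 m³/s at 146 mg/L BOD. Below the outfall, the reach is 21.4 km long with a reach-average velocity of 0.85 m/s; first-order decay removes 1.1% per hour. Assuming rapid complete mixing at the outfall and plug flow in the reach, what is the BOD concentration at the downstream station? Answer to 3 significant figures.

16.3 mg/L

Conservation of mass: C = (16.20·2.100 + 1.960·146.0) / 18.16 = 320.2/18.16 = 17.63 mg/L.
Travel time t = 21.4·1000 / 0.85 = 25180 s = 6.993 h.
1.1%/h lost → k = −ln(1 − 0.011) = 0.01106 h⁻¹.
After decay, C = 17.63 × e^(−kt) = 17.63 × 0.9256 = 16.32 mg/L.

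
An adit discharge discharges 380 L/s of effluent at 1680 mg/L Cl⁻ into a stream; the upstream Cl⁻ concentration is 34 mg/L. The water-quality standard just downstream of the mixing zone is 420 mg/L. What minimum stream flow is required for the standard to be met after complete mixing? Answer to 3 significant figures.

Set C_mix = 420: (Q·34.00 + 380.0·1680) / (Q + 380.0) = 420
→ Q = 380.0·(1680 − 420)/(420 − 34.00) = 1240 L/s.

1240 L/s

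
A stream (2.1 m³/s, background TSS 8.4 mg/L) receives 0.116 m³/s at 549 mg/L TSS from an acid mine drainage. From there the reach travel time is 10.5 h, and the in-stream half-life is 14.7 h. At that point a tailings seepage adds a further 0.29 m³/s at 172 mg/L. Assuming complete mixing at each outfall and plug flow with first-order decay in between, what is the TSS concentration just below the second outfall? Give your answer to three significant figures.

Mixed concentration C = ΣQC/ΣQ = (2.100·8.400 + 0.1160·549.0) / 2.216 = 81.32/2.216 = 36.70 mg/L; combined flow 2.216 m³/s.
Half-life 14.7 h → k = ln 2 / 14.7 = 0.04715 h⁻¹ = 1.132 d⁻¹.
First-order decay: C = 36.70·exp(−k·t) = 36.70·0.6095 = 22.37 mg/L.
Second outfall: C = (2.216·22.37 + 0.2900·172.0)/2.506 = 39.68 mg/L.

39.7 mg/L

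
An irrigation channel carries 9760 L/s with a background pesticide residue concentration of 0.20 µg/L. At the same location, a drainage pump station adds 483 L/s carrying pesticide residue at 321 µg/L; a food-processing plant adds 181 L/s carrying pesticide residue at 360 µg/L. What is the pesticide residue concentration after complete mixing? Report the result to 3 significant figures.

21.3 µg/L

Conservation of mass: C = (9760·0.2000 + 483.0·321.0 + 181.0·360.0) / 10420 = 222200/10420 = 21.31 µg/L.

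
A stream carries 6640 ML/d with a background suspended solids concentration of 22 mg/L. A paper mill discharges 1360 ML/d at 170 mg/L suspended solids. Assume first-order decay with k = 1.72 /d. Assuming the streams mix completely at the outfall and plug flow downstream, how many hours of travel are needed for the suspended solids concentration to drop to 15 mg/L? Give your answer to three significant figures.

After mixing, C = (6640·22.00 + 1360·170.0) / 8000 = 377300/8000 = 47.16 mg/L.
47.16·exp(−k·t) = 15 → t = ln(47.16/15)/k = 57540 s = 15.98 h.

16.0 h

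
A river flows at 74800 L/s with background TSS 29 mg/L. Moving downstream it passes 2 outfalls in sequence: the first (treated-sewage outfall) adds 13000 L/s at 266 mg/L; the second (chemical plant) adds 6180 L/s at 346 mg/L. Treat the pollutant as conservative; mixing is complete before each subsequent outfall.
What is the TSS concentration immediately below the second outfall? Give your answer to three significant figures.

Outfall 1: combined Q = 87800 L/s; C = (74800·29.00 + 13000·266.0)/87800 = 64.09 mg/L.
Outfall 2: combined Q = 93980 L/s; C = (87800·64.09 + 6180·346.0)/93980 = 82.63 mg/L.

82.6 mg/L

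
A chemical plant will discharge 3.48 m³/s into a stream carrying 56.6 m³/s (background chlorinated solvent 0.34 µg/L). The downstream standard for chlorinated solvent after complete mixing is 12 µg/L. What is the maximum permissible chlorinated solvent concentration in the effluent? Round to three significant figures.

At the limit, (Qr·Cr + Qe·Cₑ)/(Qr + Qe) = 12:
Cₑ = (60.08·12 − 56.60·0.3400) / 3.480 = 201.6 µg/L.

202 µg/L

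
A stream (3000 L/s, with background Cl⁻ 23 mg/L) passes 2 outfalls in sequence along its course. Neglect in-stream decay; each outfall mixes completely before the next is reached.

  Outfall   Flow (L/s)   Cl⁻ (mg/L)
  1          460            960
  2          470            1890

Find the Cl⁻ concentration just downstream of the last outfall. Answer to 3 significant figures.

Outfall 1: combined Q = 3460 L/s; C = (3000·23.00 + 460.0·960.0)/3460 = 147.6 mg/L.
Outfall 2: combined Q = 3930 L/s; C = (3460·147.6 + 470.0·1890)/3930 = 356.0 mg/L.

356 mg/L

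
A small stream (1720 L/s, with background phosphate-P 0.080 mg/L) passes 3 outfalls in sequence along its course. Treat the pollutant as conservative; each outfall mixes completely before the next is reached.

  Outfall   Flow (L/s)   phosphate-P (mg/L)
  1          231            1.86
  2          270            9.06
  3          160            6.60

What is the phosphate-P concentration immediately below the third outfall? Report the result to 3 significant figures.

1.71 mg/L

Outfall 1: combined Q = 1951 L/s; C = (1720·0.08000 + 231.0·1.860)/1951 = 0.2908 mg/L.
Outfall 2: combined Q = 2221 L/s; C = (1951·0.2908 + 270.0·9.060)/2221 = 1.357 mg/L.
Outfall 3: combined Q = 2381 L/s; C = (2221·1.357 + 160.0·6.600)/2381 = 1.709 mg/L.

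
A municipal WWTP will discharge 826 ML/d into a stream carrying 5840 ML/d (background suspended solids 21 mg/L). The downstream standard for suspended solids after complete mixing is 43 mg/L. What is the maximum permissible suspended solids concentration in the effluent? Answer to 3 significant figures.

199 mg/L

At the limit, (Qr·Cr + Qe·Cₑ)/(Qr + Qe) = 43:
Cₑ = (6666·43 − 5840·21.00) / 826.0 = 198.5 mg/L.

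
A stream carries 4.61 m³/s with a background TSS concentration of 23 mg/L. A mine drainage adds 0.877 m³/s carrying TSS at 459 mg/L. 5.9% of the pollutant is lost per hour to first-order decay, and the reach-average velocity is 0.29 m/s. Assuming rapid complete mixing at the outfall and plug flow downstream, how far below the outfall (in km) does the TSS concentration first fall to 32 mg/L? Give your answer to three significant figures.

After mixing, C = (4.610·23.00 + 0.8770·459.0) / 5.487 = 508.6/5.487 = 92.69 mg/L.
5.9%/h lost → k = −ln(1 − 0.059) = 0.06081 h⁻¹.
Set 92.69·exp(−k·t) = 32 → t = ln(92.69/32)/k = 62960 s = 17.49 h.
Distance = v·t = 0.29·62960 = 18260 m = 18.26 km.

18.3 km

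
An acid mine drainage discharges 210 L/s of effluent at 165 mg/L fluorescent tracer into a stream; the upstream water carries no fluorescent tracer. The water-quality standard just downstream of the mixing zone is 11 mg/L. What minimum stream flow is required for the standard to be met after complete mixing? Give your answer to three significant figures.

Set C_mix = 11: (Q·0 + 210.0·165.0) / (Q + 210.0) = 11
→ Q = 210.0·(165.0 − 11)/(11 − 0) = 2940 L/s.

2940 L/s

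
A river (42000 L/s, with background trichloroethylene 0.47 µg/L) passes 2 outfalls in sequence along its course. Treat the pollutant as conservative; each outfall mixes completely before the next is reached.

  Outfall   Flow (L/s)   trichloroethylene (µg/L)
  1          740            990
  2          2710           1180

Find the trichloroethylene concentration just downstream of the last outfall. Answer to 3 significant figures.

After outfall 1: Q = 42000 + 740.0 = 42740 L/s; C = (42000·0.4700 + 740.0·990.0)/42740 = 17.60 µg/L.
After outfall 2: Q = 42740 + 2710 = 45450 L/s; C = (42740·17.60 + 2710·1180)/45450 = 86.91 µg/L.

86.9 µg/L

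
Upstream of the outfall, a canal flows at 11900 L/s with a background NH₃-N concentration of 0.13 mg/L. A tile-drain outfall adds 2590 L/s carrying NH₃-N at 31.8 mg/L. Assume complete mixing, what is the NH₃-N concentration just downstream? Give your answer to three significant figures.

Mixed concentration C = ΣQC/ΣQ = (11900·0.1300 + 2590·31.80) / 14490 = 83910/14490 = 5.791 mg/L.

5.79 mg/L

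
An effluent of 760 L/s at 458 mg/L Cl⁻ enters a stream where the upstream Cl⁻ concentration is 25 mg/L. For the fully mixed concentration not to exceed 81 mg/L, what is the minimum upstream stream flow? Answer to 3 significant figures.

Set C_mix = 81: (Q·25.00 + 760.0·458.0) / (Q + 760.0) = 81
→ Q = 760.0·(458.0 − 81)/(81 − 25.00) = 5116 L/s.

5120 L/s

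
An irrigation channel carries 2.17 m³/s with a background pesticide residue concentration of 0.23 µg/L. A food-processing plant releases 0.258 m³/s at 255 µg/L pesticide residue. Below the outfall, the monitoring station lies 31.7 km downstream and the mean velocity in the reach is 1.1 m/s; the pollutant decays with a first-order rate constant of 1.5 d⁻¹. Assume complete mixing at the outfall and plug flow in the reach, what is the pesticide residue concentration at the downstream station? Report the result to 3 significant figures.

Conservation of mass: C = (2.170·0.2300 + 0.2580·255.0) / 2.428 = 66.29/2.428 = 27.30 µg/L.
Travel time t = 31.7·1000 / 1.1 = 28820 s = 8.005 h.
Decay over the reach: 27.30·exp(−kt) = 27.30·0.6063 = 16.55 µg/L.

16.6 µg/L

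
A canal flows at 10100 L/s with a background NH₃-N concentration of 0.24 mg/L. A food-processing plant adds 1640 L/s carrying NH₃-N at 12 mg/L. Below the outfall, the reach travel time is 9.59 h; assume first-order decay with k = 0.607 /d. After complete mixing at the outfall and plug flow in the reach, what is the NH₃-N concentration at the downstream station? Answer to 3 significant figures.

Flow-weighted average: C = (10100·0.2400 + 1640·12.00) / 11740 = 22100/11740 = 1.883 mg/L.
After decay, C = 1.883 × e^(−kt) = 1.883 × 0.7846 = 1.477 mg/L.

1.48 mg/L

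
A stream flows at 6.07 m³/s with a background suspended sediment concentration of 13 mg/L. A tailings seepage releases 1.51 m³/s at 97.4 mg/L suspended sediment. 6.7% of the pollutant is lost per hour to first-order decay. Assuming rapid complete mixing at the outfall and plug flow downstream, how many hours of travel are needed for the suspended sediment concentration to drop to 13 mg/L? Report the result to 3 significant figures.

After mixing, C = (6.070·13.00 + 1.510·97.40) / 7.580 = 226.0/7.580 = 29.81 mg/L.
6.7%/h lost → k = −ln(1 − 0.067) = 0.06935 h⁻¹.
29.81·exp(−k·t) = 13 → t = ln(29.81/13)/k = 43090 s = 11.97 h.

12.0 h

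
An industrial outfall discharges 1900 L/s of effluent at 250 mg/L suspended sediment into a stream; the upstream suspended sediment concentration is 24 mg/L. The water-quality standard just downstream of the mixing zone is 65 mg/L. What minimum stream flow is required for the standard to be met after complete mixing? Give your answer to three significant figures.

8570 L/s

Set C_mix = 65: (Q·24.00 + 1900·250.0) / (Q + 1900) = 65
→ Q = 1900·(250.0 − 65)/(65 − 24.00) = 8573 L/s.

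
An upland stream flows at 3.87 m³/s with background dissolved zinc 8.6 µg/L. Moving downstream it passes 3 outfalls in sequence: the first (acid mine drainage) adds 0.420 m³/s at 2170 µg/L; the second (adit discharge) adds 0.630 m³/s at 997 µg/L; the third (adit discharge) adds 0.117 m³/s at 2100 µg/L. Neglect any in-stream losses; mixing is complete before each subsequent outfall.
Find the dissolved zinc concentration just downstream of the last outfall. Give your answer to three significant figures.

Below outfall 1: Q → 4.290 m³/s, C = (3.870·8.600 + 0.4200·2170)/4.290 = 220.2 µg/L.
Below outfall 2: Q → 4.920 m³/s, C = (4.290·220.2 + 0.6300·997.0)/4.920 = 319.7 µg/L.
Below outfall 3: Q → 5.037 m³/s, C = (4.920·319.7 + 0.1170·2100)/5.037 = 361.0 µg/L.

361 µg/L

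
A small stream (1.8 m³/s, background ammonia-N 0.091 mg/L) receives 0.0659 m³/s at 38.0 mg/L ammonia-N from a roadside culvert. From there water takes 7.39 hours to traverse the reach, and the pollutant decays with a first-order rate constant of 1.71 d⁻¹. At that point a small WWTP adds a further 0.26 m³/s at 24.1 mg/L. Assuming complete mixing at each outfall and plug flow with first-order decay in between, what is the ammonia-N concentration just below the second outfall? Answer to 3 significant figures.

3.69 mg/L

Conservation of mass: C = (1.800·0.09100 + 0.06590·38.00) / 1.866 = 2.668/1.866 = 1.430 mg/L; combined flow 1.866 m³/s.
Applying C = C₀e^(−kt): 1.430 × 0.5906 = 0.8445 mg/L.
At the second outfall, C = (1.866·0.8445 + 0.2600·24.10) / (1.866 + 0.2600) = 3.689 mg/L.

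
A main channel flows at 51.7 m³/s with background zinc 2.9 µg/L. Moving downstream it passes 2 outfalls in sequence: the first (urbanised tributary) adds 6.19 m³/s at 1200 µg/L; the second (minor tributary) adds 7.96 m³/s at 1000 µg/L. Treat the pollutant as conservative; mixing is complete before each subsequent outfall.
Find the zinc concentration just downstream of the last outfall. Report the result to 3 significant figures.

Outfall 1: combined Q = 57.89 m³/s; C = (51.70·2.900 + 6.190·1200)/57.89 = 130.9 µg/L.
Outfall 2: combined Q = 65.85 m³/s; C = (57.89·130.9 + 7.960·1000)/65.85 = 236.0 µg/L.

236 µg/L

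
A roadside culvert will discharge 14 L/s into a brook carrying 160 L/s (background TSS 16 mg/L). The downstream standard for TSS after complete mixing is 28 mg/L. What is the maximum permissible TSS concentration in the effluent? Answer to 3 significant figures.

At the limit, (Qr·Cr + Qe·Cₑ)/(Qr + Qe) = 28:
Cₑ = (174.0·28 − 160.0·16.00) / 14.00 = 165.1 mg/L.

165 mg/L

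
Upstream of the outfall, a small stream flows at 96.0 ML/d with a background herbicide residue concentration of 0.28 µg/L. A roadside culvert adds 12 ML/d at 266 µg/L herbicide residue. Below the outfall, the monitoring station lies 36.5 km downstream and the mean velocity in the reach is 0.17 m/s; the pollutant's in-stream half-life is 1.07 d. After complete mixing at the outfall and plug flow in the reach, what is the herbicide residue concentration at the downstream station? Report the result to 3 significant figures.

After mixing, C = (96.00·0.2800 + 12.00·266.0) / 108.0 = 3219/108.0 = 29.80 µg/L.
Travel time t = 36.5·1000 / 0.17 = 214700 s = 59.64 h.
Half-life 1.07 d → k = ln 2 / 1.07 = 0.6478 d⁻¹.
Decay over the reach: 29.80·exp(−kt) = 29.80·0.1999 = 5.959 µg/L.

5.96 µg/L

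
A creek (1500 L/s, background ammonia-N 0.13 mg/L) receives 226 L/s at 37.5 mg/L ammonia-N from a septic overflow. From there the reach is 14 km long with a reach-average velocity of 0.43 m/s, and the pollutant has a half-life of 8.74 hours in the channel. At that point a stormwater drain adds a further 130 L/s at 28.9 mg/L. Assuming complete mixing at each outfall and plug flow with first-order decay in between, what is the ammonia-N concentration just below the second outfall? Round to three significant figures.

4.30 mg/L

Mass balance: C = (1500·0.1300 + 226.0·37.50) / 1726 = 8670/1726 = 5.023 mg/L; combined flow 1726 L/s.
Travel time t = 14·1000 / 0.43 = 32560 s = 9.044 h.
Half-life 8.74 h → k = ln 2 / 8.74 = 0.07931 h⁻¹ = 1.903 d⁻¹.
Decay over the reach: 5.023·exp(−kt) = 5.023·0.4881 = 2.452 mg/L.
At the second outfall, C = (1726·2.452 + 130.0·28.90) / (1726 + 130.0) = 4.304 mg/L.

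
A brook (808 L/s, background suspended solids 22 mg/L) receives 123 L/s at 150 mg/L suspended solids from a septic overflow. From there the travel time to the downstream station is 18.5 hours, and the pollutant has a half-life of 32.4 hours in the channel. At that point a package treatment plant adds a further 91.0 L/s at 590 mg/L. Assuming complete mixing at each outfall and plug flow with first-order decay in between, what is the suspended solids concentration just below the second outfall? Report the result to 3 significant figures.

Mass balance: C = (808.0·22.00 + 123.0·150.0) / 931.0 = 36230/931.0 = 38.91 mg/L; combined flow 931.0 L/s.
Half-life 32.4 h → k = ln 2 / 32.4 = 0.02139 h⁻¹ = 0.5134 d⁻¹.
Decay over the reach: 38.91·exp(−kt) = 38.91·0.6732 = 26.19 mg/L.
At the second outfall, C = (931.0·26.19 + 91.00·590.0) / (931.0 + 91.00) = 76.40 mg/L.

76.4 mg/L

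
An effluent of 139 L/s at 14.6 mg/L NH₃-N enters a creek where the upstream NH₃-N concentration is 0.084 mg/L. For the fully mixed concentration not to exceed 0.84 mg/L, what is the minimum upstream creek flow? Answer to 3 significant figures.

Set C_mix = 0.84: (Q·0.08400 + 139.0·14.60) / (Q + 139.0) = 0.84
→ Q = 139.0·(14.60 − 0.84)/(0.84 − 0.08400) = 2530 L/s.

2530 L/s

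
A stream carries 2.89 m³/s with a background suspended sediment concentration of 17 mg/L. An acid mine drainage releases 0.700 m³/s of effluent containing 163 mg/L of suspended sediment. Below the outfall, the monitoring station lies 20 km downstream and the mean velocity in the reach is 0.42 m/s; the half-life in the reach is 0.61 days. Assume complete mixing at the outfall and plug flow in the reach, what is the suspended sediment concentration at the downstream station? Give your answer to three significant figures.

After mixing, C = (2.890·17.00 + 0.7000·163.0) / 3.590 = 163.2/3.590 = 45.47 mg/L.
Travel time t = 20·1000 / 0.42 = 47620 s = 13.23 h.
Half-life 0.61 d → k = ln 2 / 0.61 = 1.136 d⁻¹.
Decay over the reach: 45.47·exp(−kt) = 45.47·0.5346 = 24.31 mg/L.

24.3 mg/L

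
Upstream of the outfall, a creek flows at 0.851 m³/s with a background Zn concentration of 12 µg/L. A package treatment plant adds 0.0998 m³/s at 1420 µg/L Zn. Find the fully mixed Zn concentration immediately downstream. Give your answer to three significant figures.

Flow-weighted average: C = (0.8510·12.00 + 0.09980·1420) / 0.9508 = 151.9/0.9508 = 159.8 µg/L.

160 µg/L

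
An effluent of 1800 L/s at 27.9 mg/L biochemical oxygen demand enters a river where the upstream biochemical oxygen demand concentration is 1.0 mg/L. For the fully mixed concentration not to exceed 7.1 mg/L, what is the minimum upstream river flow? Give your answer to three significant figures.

Set C_mix = 7.1: (Q·1.000 + 1800·27.90) / (Q + 1800) = 7.1
→ Q = 1800·(27.90 − 7.1)/(7.1 − 1.000) = 6138 L/s.

6140 L/s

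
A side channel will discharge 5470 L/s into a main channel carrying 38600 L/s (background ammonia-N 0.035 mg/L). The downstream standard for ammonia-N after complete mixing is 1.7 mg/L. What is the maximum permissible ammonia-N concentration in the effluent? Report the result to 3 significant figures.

13.4 mg/L

At the limit, (Qr·Cr + Qe·Cₑ)/(Qr + Qe) = 1.7:
Cₑ = (44070·1.7 − 38600·0.03500) / 5470 = 13.45 mg/L.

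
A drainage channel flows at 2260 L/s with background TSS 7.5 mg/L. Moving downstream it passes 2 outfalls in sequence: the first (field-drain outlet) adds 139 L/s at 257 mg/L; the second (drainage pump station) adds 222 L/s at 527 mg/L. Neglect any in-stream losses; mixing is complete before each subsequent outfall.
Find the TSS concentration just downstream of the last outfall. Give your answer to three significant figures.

After outfall 1: Q = 2260 + 139.0 = 2399 L/s; C = (2260·7.500 + 139.0·257.0)/2399 = 21.96 mg/L.
After outfall 2: Q = 2399 + 222.0 = 2621 L/s; C = (2399·21.96 + 222.0·527.0)/2621 = 64.73 mg/L.

64.7 mg/L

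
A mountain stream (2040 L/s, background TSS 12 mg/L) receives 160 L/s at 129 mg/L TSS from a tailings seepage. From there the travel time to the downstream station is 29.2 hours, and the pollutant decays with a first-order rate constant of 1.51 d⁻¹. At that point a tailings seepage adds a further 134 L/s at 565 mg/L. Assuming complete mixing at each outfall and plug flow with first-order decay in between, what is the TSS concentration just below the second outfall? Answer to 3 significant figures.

35.5 mg/L

Mixed concentration C = ΣQC/ΣQ = (2040·12.00 + 160.0·129.0) / 2200 = 45120/2200 = 20.51 mg/L; combined flow 2200 L/s.
First-order decay: C = 20.51·exp(−k·t) = 20.51·0.1593 = 3.266 mg/L.
Second outfall: C = (2200·3.266 + 134.0·565.0)/2334 = 35.52 mg/L.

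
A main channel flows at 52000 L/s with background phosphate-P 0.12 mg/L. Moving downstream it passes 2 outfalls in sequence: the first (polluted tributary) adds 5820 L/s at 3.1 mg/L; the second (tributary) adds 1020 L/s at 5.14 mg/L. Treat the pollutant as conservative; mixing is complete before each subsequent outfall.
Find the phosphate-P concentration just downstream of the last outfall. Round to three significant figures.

0.502 mg/L

After outfall 1: Q = 52000 + 5820 = 57820 L/s; C = (52000·0.1200 + 5820·3.100)/57820 = 0.4200 mg/L.
After outfall 2: Q = 57820 + 1020 = 58840 L/s; C = (57820·0.4200 + 1020·5.140)/58840 = 0.5018 mg/L.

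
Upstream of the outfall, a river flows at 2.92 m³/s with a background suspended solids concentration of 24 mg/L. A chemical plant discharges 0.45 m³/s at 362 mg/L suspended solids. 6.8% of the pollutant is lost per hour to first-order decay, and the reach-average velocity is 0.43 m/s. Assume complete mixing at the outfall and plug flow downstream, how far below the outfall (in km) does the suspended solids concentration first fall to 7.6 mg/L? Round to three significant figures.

48.5 km

Conservation of mass: C = (2.920·24.00 + 0.4500·362.0) / 3.370 = 233.0/3.370 = 69.13 mg/L.
6.8%/h lost → k = −ln(1 − 0.068) = 0.07042 h⁻¹.
Set 69.13·exp(−k·t) = 7.6 → t = ln(69.13/7.6)/k = 112900 s = 31.35 h.
Distance = v·t = 0.43·112900 = 48530 m = 48.53 km.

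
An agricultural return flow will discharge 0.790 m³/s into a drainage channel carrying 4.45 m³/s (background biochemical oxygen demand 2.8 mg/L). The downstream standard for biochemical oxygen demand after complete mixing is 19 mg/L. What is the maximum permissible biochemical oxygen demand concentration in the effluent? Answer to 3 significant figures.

110 mg/L

At the limit, (Qr·Cr + Qe·Cₑ)/(Qr + Qe) = 19:
Cₑ = (5.240·19 − 4.450·2.800) / 0.7900 = 110.3 mg/L.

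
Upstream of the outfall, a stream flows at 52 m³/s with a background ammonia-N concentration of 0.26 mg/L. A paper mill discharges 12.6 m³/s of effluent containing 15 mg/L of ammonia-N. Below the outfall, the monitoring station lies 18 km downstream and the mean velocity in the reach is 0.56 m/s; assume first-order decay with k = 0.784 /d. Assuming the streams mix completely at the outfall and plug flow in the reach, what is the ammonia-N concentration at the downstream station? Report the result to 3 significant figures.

2.34 mg/L

Mixed concentration C = ΣQC/ΣQ = (52.00·0.2600 + 12.60·15.00) / 64.60 = 202.5/64.60 = 3.135 mg/L.
Travel time t = 18·1000 / 0.56 = 32140 s = 8.929 h.
Applying C = C₀e^(−kt): 3.135 × 0.7470 = 2.342 mg/L.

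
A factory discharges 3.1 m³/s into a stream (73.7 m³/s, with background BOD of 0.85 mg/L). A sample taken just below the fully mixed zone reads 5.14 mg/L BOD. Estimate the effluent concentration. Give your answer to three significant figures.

Mass balance: 73.70·0.8500 + 3.100·Cₑ = 76.80·5.140
→ Cₑ = (76.80·5.140 − 73.70·0.8500) / 3.100 = 107.1 mg/L.

107 mg/L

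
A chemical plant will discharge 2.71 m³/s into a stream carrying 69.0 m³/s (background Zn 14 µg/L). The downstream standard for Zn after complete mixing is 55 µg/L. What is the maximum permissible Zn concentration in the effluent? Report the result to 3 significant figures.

At the limit, (Qr·Cr + Qe·Cₑ)/(Qr + Qe) = 55:
Cₑ = (71.71·55 − 69.00·14.00) / 2.710 = 1099 µg/L.

1100 µg/L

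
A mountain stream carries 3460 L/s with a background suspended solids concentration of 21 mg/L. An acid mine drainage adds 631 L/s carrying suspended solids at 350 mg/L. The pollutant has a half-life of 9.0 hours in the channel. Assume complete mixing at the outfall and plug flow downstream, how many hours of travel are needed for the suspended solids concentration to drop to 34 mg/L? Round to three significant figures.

Mass balance: C = (3460·21.00 + 631.0·350.0) / 4091 = 293500/4091 = 71.75 mg/L.
Half-life 9.0 h → k = ln 2 / 9.0 = 0.07702 h⁻¹ = 1.848 d⁻¹.
71.75·exp(−k·t) = 34 → t = ln(71.75/34)/k = 34910 s = 9.696 h.

9.70 h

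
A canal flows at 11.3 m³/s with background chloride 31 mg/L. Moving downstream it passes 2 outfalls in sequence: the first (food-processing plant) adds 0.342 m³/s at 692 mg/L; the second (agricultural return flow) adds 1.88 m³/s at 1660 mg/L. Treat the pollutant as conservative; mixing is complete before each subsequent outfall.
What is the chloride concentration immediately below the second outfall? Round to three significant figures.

274 mg/L

Outfall 1: combined Q = 11.64 m³/s; C = (11.30·31.00 + 0.3420·692.0)/11.64 = 50.42 mg/L.
Outfall 2: combined Q = 13.52 m³/s; C = (11.64·50.42 + 1.880·1660)/13.52 = 274.2 mg/L.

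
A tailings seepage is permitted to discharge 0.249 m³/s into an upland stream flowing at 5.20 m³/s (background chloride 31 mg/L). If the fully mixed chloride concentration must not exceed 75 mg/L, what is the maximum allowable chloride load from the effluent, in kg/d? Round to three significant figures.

21400 kg/d

Mass balance at the limit: 5.200·31.00 + 0.2490·Cₑ = 5.449·75 → Cₑ = 993.9 mg/L.
Load = 0.2490 m³/s × 993.9 g/m³ × 86 400 s/d = 21380 kg/d.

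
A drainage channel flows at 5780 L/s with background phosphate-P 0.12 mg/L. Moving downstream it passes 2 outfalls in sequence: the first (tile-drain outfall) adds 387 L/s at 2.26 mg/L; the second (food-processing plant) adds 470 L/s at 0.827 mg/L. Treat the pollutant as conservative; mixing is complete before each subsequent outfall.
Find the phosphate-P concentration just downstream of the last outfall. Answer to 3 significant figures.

0.295 mg/L

After outfall 1: Q = 5780 + 387.0 = 6167 L/s; C = (5780·0.1200 + 387.0·2.260)/6167 = 0.2543 mg/L.
After outfall 2: Q = 6167 + 470.0 = 6637 L/s; C = (6167·0.2543 + 470.0·0.8270)/6637 = 0.2948 mg/L.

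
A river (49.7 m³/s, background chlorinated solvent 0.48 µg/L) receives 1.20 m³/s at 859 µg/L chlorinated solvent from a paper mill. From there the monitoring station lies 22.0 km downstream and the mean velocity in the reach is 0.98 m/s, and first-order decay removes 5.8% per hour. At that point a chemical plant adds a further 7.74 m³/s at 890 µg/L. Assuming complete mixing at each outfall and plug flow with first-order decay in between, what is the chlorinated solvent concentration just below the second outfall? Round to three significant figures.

130 µg/L

Mass balance: C = (49.70·0.4800 + 1.200·859.0) / 50.90 = 1055/50.90 = 20.72 µg/L; combined flow 50.90 m³/s.
Travel time t = 22.0·1000 / 0.98 = 22450 s = 6.236 h.
5.8%/h lost → k = −ln(1 − 0.058) = 0.05975 h⁻¹.
Applying C = C₀e^(−kt): 20.72 × 0.6889 = 14.28 µg/L.
Second outfall: C = (50.90·14.28 + 7.740·890.0)/58.64 = 129.9 µg/L.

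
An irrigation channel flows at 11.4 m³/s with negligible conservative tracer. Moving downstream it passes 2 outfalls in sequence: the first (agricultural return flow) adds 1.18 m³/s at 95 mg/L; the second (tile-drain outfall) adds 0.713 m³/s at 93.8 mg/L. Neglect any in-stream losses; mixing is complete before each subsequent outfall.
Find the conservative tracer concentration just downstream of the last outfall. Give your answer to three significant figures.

13.5 mg/L

Outfall 1: combined Q = 12.58 m³/s; C = (11.40·0 + 1.180·95.00)/12.58 = 8.911 mg/L.
Outfall 2: combined Q = 13.29 m³/s; C = (12.58·8.911 + 0.7130·93.80)/13.29 = 13.46 mg/L.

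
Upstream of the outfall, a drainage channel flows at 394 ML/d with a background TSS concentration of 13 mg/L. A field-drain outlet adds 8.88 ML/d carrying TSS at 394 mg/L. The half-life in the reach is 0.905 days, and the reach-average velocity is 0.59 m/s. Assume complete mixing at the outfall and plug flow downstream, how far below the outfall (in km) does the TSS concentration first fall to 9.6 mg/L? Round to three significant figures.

53.3 km

Mass balance: C = (394.0·13.00 + 8.880·394.0) / 402.9 = 8621/402.9 = 21.40 mg/L.
Half-life 0.905 d → k = ln 2 / 0.905 = 0.7659 d⁻¹.
Set 21.40·exp(−k·t) = 9.6 → t = ln(21.40/9.6)/k = 90420 s = 25.12 h.
Distance = v·t = 0.59·90420 = 53350 m = 53.35 km.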